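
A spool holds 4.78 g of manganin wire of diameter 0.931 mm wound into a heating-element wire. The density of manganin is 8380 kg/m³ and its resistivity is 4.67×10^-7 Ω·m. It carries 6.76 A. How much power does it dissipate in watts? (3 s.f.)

A = π(d/2)² = π(4.6550e-04 m)² = 6.8075e-07 m²
L = m/(density·A) = 0.00478/(8380×6.8075e-07) = 0.8379 m
R = ρL/A = (4.67×10^-7)(0.8379)/(6.8075e-07) = 0.5748 Ω
P = I²R = (6.76)² × 0.5748 = 26.3 W

26.3 W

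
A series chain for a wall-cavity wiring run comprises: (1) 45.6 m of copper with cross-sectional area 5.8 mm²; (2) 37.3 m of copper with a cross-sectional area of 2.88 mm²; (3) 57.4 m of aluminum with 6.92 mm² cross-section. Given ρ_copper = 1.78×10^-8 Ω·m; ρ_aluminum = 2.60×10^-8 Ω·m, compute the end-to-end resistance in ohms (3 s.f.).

0.586 Ω

Seg 1: A = 5.8 mm² = 5.800e-06 m²
R_1 = (1.78×10^-8)(45.6)/(5.800e-06) = 0.1399 Ω
Seg 2: A = 2.88 mm² = 2.880e-06 m²
R_2 = (1.78×10^-8)(37.3)/(2.880e-06) = 0.2305 Ω
Seg 3: A = 6.92 mm² = 6.920e-06 m²
R_3 = (2.60×10^-8)(57.4)/(6.920e-06) = 0.2157 Ω
R_total = R_1 + R_2 + R_3 = 0.586 Ω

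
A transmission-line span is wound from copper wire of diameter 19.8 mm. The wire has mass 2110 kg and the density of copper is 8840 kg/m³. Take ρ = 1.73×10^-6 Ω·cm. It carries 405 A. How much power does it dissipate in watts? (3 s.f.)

ρ = 1.73×10^-6 Ω·cm = 1.73×10^-8 Ω·m
A = π(d/2)² = π(9.9000e-03 m)² = 3.0791e-04 m²
L = m/(density·A) = 2110/(8840×3.0791e-04) = 775.2 m
R = ρL/A = (1.73×10^-8)(775.2)/(3.0791e-04) = 0.04355 Ω
P = I²R = (405)² × 0.04355 = 7140 W

7140 W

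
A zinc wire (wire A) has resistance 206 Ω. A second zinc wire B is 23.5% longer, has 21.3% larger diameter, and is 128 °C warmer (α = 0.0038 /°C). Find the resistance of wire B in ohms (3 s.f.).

R ∝ ρL/d² with ρ ∝ (1+αΔT), so R_B/R_A = (1 + 23.5/100) × (1 + 21.3/100)⁻² × (1 + 0.0038×128)
= 1.235 × 0.6796 × 1.486 = 1.248
R_B = 1.248 × 206 = 257 Ω

257 Ω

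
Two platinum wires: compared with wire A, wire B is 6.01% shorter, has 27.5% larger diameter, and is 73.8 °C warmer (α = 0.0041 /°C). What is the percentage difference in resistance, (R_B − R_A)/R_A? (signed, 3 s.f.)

R ∝ ρL/d² with ρ ∝ (1+αΔT), so R_B/R_A = (1 − 6.01/100) × (1 + 27.5/100)⁻² × (1 + 0.0041×73.8)
= 0.9399 × 0.6151 × 1.303 = 0.7531
(R_B − R_A)/R_A = 0.7531 − 1 = -24.7%

-24.7%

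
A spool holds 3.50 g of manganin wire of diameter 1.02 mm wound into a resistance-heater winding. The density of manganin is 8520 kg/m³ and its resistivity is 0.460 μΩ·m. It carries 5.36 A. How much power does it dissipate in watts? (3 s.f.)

8.13 W

ρ = 0.460 μΩ·m = 4.60×10^-7 Ω·m
A = π(d/2)² = π(5.1000e-04 m)² = 8.1713e-07 m²
L = m/(density·A) = 0.0035/(8520×8.1713e-07) = 0.5027 m
R = ρL/A = (4.60×10^-7)(0.5027)/(8.1713e-07) = 0.283 Ω
P = I²R = (5.36)² × 0.283 = 8.13 W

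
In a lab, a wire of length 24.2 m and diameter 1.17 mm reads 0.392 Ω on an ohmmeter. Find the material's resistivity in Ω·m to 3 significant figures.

A = π(d/2)² = π(5.8500e-04 m)² = 1.075e-06 m²
ρ = RA/L = (0.392)(1.075e-06)/(24.2) = 1.74×10^-8 Ω·m

1.74×10^-8 Ω·m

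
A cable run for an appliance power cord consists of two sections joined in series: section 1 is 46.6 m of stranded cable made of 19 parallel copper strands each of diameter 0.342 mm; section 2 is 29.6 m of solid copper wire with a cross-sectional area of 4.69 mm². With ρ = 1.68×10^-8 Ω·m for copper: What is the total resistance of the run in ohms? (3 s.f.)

0.555 Ω

Section 1: A_strand = π(1.7100e-04)² = 9.186e-08 m²; R₁ = ρL/(N·A_s) = (1.68×10^-8)(46.6)/(19×9.186e-08) = 0.4485 Ω
Section 2: A = 4.69 mm² = 4.690e-06 m²
R₂ = (1.68×10^-8)(29.6)/(4.690e-06) = 0.106 Ω
R = R₁ + R₂ = 0.555 Ω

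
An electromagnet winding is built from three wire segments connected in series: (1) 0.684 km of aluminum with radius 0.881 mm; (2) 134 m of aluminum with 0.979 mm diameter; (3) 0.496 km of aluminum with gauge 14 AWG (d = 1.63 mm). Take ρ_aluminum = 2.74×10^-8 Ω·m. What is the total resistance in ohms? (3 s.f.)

19.1 Ω

Seg 1: A = πr² = π(8.8100e-04 m)² = 2.438e-06 m²
R_1 = (2.74×10^-8)(684)/(2.438e-06) = 7.686 Ω
Seg 2: A = π(d/2)² = π(4.8950e-04 m)² = 7.528e-07 m²
R_2 = (2.74×10^-8)(134)/(7.528e-07) = 4.878 Ω
Seg 3: A = π(1.63/2 mm)² = π(8.1500e-04 m)² = 2.087e-06 m²
R_3 = (2.74×10^-8)(496)/(2.087e-06) = 6.513 Ω
R_total = R_1 + R_2 + R_3 = 19.1 Ω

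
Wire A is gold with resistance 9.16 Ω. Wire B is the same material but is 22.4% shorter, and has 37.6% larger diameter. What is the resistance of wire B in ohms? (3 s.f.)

R ∝ L/d², so R_B/R_A = (1 − 22.4/100) × (1 + 37.6/100)⁻²
= 0.776 × 0.5282 = 0.4098
R_B = 0.4098 × 9.16 = 3.75 Ω

3.75 Ω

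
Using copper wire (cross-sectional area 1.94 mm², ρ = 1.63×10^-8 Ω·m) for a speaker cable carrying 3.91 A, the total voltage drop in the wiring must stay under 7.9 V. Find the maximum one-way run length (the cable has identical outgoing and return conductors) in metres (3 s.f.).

120 m

A = 1.94 mm² = 1.940e-06 m²
L_max = V_max·A/(2·ρI) = (7.9)(1.940e-06)/(2×1.63×10^-8×3.91) = 120 m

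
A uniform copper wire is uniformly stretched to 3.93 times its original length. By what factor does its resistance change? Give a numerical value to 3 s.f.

Volume constant ⇒ A' = A/k with k = 3.93. R' = ρ(kL)/(A/k) = k²R.
Factor = 15.4

15.4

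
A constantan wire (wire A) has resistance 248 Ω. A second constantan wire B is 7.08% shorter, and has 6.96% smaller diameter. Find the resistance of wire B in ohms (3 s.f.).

266 Ω

R ∝ L/d², so R_B/R_A = (1 − 7.08/100) × (1 − 6.96/100)⁻²
= 0.9292 × 1.155 = 1.073
R_B = 1.073 × 248 = 266 Ω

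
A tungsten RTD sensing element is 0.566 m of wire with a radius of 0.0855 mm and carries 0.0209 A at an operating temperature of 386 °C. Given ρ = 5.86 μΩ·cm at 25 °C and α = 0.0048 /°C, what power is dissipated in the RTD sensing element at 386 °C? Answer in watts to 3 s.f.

ρ = 5.86 μΩ·cm = 5.86×10^-8 Ω·m
A = πr² = π(8.5500e-05 m)² = 2.297e-08 m²
R₍25₎ = ρL/A = (5.86×10^-8)(0.566)/(2.297e-08) = 1.444 Ω
R₍386₎ = R₍25₎(1 + αΔT) = 1.444 × (1 + 0.0048×361) = 3.947 Ω
P = I²R = (0.0209)² × 3.947 = 0.00172 W

0.00172 W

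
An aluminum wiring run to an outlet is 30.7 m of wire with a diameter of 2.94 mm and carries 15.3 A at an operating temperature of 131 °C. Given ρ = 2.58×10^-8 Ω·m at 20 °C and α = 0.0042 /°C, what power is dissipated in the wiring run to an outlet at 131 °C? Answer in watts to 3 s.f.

40.0 W

A = π(d/2)² = π(1.4700e-03 m)² = 6.789e-06 m²
R₍20₎ = ρL/A = (2.58×10^-8)(30.7)/(6.789e-06) = 0.1167 Ω
R₍131₎ = R₍20₎(1 + αΔT) = 0.1167 × (1 + 0.0042×111) = 0.1711 Ω
P = I²R = (15.3)² × 0.1711 = 40.0 W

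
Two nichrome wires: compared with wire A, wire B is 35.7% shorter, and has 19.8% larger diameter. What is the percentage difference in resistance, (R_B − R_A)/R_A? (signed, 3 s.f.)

-55.2%

R ∝ L/d², so R_B/R_A = (1 − 35.7/100) × (1 + 19.8/100)⁻²
= 0.643 × 0.6968 = 0.448
(R_B − R_A)/R_A = 0.448 − 1 = -55.2%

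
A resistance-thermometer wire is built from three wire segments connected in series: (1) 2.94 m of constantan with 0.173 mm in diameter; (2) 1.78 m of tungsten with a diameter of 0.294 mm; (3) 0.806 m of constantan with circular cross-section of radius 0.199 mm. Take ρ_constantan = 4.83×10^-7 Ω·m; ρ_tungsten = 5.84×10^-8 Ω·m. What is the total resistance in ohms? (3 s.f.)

65.1 Ω

Seg 1: A = π(d/2)² = π(8.6500e-05 m)² = 2.351e-08 m²
R_1 = (4.83×10^-7)(2.94)/(2.351e-08) = 60.41 Ω
Seg 2: A = π(d/2)² = π(1.4700e-04 m)² = 6.789e-08 m²
R_2 = (5.84×10^-8)(1.78)/(6.789e-08) = 1.531 Ω
Seg 3: A = πr² = π(1.9900e-04 m)² = 1.244e-07 m²
R_3 = (4.83×10^-7)(0.806)/(1.244e-07) = 3.129 Ω
R_total = R_1 + R_2 + R_3 = 65.1 Ω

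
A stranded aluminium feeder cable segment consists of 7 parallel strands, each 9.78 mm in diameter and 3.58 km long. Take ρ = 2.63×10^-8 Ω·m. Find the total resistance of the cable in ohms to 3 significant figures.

A_strand = π(4.8900e-03 m)² = 7.512e-05 m²
R_strand = ρL/A = (2.63×10^-8)(3580)/(7.512e-05) = 1.253 Ω
R_total = R_strand/N = 1.253/7 = 0.179 Ω

0.179 Ω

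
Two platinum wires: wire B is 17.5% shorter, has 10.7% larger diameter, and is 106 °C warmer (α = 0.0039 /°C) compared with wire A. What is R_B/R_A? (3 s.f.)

0.952

R ∝ ρL/d² with ρ ∝ (1+αΔT), so R_B/R_A = (1 − 17.5/100) × (1 + 10.7/100)⁻² × (1 + 0.0039×106)
= 0.825 × 0.816 × 1.413 = 0.952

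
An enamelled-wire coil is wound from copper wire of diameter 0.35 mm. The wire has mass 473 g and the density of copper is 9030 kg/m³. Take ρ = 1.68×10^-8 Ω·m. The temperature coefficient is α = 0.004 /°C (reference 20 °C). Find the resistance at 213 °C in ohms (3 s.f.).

A = π(d/2)² = π(1.7500e-04 m)² = 9.6211e-08 m²
L = m/(density·A) = 0.473/(9030×9.6211e-08) = 544.4 m
R = ρL/A = (1.68×10^-8)(544.4)/(9.6211e-08) = 95.07 Ω
R(213 °C) = 95.07 × (1 + 0.004×193) = 168 Ω

168 Ω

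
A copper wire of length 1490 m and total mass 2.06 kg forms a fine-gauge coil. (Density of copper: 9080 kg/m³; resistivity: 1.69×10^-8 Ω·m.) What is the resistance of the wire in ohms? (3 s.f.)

165 Ω

A = m/(density·L) = 2.06/(9080×1490) = 1.5226e-07 m²
R = ρL/A = (1.69×10^-8)(1490)/(1.5226e-07) = 165 Ω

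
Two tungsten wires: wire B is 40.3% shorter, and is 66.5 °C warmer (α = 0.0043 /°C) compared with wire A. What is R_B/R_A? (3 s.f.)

R ∝ ρL/d² with ρ ∝ (1+αΔT), so R_B/R_A = (1 − 40.3/100) × (1 + 0.0043×66.5)
= 0.597 × 1.286 = 0.768

0.768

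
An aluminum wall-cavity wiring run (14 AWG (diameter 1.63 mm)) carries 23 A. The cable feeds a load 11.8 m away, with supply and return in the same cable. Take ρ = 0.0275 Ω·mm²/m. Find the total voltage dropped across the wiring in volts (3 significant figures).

7.15 V

ρ = 0.0275 Ω·mm²/m = 2.75×10^-8 Ω·m
A = π(1.63/2 mm)² = π(8.1500e-04 m)² = 2.087e-06 m²
Total conductor length (both ways) L = 2 × 11.8 = 23.6 m
R = ρL/A = (2.75×10^-8)(23.6)/(2.087e-06) = 0.311 Ω
V = IR = 23 × 0.311 = 7.15 V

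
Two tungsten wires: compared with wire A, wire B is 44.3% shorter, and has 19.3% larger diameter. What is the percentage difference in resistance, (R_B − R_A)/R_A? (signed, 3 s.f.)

R ∝ L/d², so R_B/R_A = (1 − 44.3/100) × (1 + 19.3/100)⁻²
= 0.557 × 0.7026 = 0.3914
(R_B − R_A)/R_A = 0.3914 − 1 = -60.9%

-60.9%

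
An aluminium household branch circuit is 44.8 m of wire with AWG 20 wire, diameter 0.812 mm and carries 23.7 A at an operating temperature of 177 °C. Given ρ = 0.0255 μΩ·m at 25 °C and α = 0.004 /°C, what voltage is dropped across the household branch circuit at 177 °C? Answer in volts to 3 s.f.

ρ = 0.0255 μΩ·m = 2.55×10^-8 Ω·m
A = π(0.812/2 mm)² = π(4.0600e-04 m)² = 5.178e-07 m²
R₍25₎ = ρL/A = (2.55×10^-8)(44.8)/(5.178e-07) = 2.206 Ω
R₍177₎ = R₍25₎(1 + αΔT) = 2.206 × (1 + 0.004×152) = 3.547 Ω
V = IR = 23.7 × 3.547 = 84.1 V

84.1 V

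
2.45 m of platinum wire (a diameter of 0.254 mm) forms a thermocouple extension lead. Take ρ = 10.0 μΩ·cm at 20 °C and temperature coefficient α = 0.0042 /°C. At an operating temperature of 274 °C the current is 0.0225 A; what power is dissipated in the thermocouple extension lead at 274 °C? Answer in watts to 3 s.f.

0.00506 W

ρ = 10.0 μΩ·cm = 1.00×10^-7 Ω·m
A = π(d/2)² = π(1.2700e-04 m)² = 5.067e-08 m²
R₍20₎ = ρL/A = (1.00×10^-7)(2.45)/(5.067e-08) = 4.835 Ω
R₍274₎ = R₍20₎(1 + αΔT) = 4.835 × (1 + 0.0042×254) = 9.993 Ω
P = I²R = (0.0225)² × 9.993 = 0.00506 W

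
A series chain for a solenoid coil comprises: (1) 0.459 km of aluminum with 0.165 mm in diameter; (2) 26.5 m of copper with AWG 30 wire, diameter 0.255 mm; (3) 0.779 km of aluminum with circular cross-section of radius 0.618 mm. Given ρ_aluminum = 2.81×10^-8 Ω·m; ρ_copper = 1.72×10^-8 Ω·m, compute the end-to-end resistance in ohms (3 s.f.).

630 Ω

Seg 1: A = π(d/2)² = π(8.2500e-05 m)² = 2.138e-08 m²
R_1 = (2.81×10^-8)(459)/(2.138e-08) = 603.2 Ω
Seg 2: A = π(0.255/2 mm)² = π(1.2750e-04 m)² = 5.107e-08 m²
R_2 = (1.72×10^-8)(26.5)/(5.107e-08) = 8.925 Ω
Seg 3: A = πr² = π(6.1800e-04 m)² = 1.200e-06 m²
R_3 = (2.81×10^-8)(779)/(1.200e-06) = 18.24 Ω
R_total = R_1 + R_2 + R_3 = 630 Ω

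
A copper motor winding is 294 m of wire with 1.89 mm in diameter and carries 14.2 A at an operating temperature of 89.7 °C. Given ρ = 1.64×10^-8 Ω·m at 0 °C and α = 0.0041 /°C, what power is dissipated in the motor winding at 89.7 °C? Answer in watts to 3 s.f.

474 W

A = π(d/2)² = π(9.4500e-04 m)² = 2.806e-06 m²
R₍0₎ = ρL/A = (1.64×10^-8)(294)/(2.806e-06) = 1.719 Ω
R₍89.7₎ = R₍0₎(1 + αΔT) = 1.719 × (1 + 0.0041×89.7) = 2.351 Ω
P = I²R = (14.2)² × 2.351 = 474 W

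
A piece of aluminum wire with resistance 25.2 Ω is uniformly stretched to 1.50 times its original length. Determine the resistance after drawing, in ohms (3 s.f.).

56.7 Ω

Volume constant ⇒ A' = A/k with k = 1.5. R' = ρ(kL)/(A/k) = k²R.
R' = 2.25 × 25.2 = 56.7 Ω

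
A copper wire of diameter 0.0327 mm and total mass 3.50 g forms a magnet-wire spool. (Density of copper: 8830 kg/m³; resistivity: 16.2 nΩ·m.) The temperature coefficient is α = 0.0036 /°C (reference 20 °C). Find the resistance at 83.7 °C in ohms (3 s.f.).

ρ = 16.2 nΩ·m = 1.62×10^-8 Ω·m
A = π(d/2)² = π(1.6350e-05 m)² = 8.3982e-10 m²
L = m/(density·A) = 0.0035/(8830×8.3982e-10) = 472 m
R = ρL/A = (1.62×10^-8)(472)/(8.3982e-10) = 9104 Ω
R(83.7 °C) = 9104 × (1 + 0.0036×63.7) = 11200 Ω

11200 Ω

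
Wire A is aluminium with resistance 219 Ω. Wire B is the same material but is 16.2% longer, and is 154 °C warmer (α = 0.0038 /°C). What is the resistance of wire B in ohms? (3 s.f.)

R ∝ ρL/d² with ρ ∝ (1+αΔT), so R_B/R_A = (1 + 16.2/100) × (1 + 0.0038×154)
= 1.162 × 1.585 = 1.842
R_B = 1.842 × 219 = 403 Ω

403 Ω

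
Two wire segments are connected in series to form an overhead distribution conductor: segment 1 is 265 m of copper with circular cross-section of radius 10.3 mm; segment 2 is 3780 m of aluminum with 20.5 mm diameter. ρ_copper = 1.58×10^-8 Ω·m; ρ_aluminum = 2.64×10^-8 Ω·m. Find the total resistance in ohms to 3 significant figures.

0.315 Ω

Segment 1: A = πr² = π(1.0300e-02 m)² = 3.333e-04 m²
R₁ = ρL/A = (1.58×10^-8)(265)/(3.333e-04) = 0.01256 Ω
Segment 2: A = π(d/2)² = π(1.0250e-02 m)² = 3.301e-04 m²
R₂ = (2.64×10^-8)(3780)/(3.301e-04) = 0.3023 Ω
R = R₁ + R₂ = 0.315 Ω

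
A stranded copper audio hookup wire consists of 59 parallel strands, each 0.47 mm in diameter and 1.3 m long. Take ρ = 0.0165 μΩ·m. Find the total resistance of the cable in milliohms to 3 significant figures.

ρ = 0.0165 μΩ·m = 1.65×10^-8 Ω·m
A_strand = π(2.3500e-04 m)² = 1.735e-07 m²
R_strand = ρL/A = (1.65×10^-8)(1.3)/(1.735e-07) = 0.1236 Ω
R_total = R_strand/N = 0.1236/59 = 2.10 mΩ

2.10 mΩ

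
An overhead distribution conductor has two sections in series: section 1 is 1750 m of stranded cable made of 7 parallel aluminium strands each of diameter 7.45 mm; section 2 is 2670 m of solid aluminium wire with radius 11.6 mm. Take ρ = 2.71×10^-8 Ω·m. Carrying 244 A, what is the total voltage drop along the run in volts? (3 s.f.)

Section 1: A_strand = π(3.7250e-03)² = 4.359e-05 m²; R₁ = ρL/(N·A_s) = (2.71×10^-8)(1750)/(7×4.359e-05) = 0.1554 Ω
Section 2: A = πr² = π(1.1600e-02 m)² = 4.227e-04 m²
R₂ = (2.71×10^-8)(2670)/(4.227e-04) = 0.1712 Ω
R = R₁ + R₂ = 0.3266 Ω
V = IR = 244 × 0.3266 = 79.7 V

79.7 V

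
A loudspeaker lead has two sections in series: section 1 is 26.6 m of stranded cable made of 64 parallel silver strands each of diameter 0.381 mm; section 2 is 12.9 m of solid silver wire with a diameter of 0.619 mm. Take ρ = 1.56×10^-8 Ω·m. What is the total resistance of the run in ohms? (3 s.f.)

0.726 Ω

Section 1: A_strand = π(1.9050e-04)² = 1.140e-07 m²; R₁ = ρL/(N·A_s) = (1.56×10^-8)(26.6)/(64×1.140e-07) = 0.05687 Ω
Section 2: A = π(d/2)² = π(3.0950e-04 m)² = 3.009e-07 m²
R₂ = (1.56×10^-8)(12.9)/(3.009e-07) = 0.6687 Ω
R = R₁ + R₂ = 0.726 Ω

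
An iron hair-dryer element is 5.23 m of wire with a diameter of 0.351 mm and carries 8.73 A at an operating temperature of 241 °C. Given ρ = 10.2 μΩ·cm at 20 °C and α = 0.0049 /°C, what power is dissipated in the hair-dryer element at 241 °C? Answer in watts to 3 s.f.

875 W

ρ = 10.2 μΩ·cm = 1.02×10^-7 Ω·m
A = π(d/2)² = π(1.7550e-04 m)² = 9.676e-08 m²
R₍20₎ = ρL/A = (1.02×10^-7)(5.23)/(9.676e-08) = 5.513 Ω
R₍241₎ = R₍20₎(1 + αΔT) = 5.513 × (1 + 0.0049×221) = 11.48 Ω
P = I²R = (8.73)² × 11.48 = 875 W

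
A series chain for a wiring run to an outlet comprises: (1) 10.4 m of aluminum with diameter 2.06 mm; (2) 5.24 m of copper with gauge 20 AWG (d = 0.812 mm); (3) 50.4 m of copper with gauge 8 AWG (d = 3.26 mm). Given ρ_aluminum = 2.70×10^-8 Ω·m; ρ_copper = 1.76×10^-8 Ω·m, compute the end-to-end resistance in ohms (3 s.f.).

Seg 1: A = π(d/2)² = π(1.0300e-03 m)² = 3.333e-06 m²
R_1 = (2.70×10^-8)(10.4)/(3.333e-06) = 0.08425 Ω
Seg 2: A = π(0.812/2 mm)² = π(4.0600e-04 m)² = 5.178e-07 m²
R_2 = (1.76×10^-8)(5.24)/(5.178e-07) = 0.1781 Ω
Seg 3: A = π(3.26/2 mm)² = π(1.6300e-03 m)² = 8.347e-06 m²
R_3 = (1.76×10^-8)(50.4)/(8.347e-06) = 0.1063 Ω
R_total = R_1 + R_2 + R_3 = 0.369 Ω

0.369 Ω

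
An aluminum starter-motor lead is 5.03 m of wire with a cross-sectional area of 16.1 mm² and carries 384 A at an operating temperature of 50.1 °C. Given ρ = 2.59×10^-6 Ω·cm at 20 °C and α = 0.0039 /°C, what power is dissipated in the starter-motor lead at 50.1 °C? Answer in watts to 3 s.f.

1330 W

ρ = 2.59×10^-6 Ω·cm = 2.59×10^-8 Ω·m
A = 16.1 mm² = 1.610e-05 m²
R₍20₎ = ρL/A = (2.59×10^-8)(5.03)/(1.610e-05) = 0.008092 Ω
R₍50.1₎ = R₍20₎(1 + αΔT) = 0.008092 × (1 + 0.0039×30.1) = 0.009042 Ω
P = I²R = (384)² × 0.009042 = 1330 W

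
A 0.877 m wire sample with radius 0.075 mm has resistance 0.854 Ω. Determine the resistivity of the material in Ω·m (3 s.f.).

A = πr² = π(7.5000e-05 m)² = 1.767e-08 m²
ρ = RA/L = (0.854)(1.767e-08)/(0.877) = 1.72×10^-8 Ω·m

1.72×10^-8 Ω·m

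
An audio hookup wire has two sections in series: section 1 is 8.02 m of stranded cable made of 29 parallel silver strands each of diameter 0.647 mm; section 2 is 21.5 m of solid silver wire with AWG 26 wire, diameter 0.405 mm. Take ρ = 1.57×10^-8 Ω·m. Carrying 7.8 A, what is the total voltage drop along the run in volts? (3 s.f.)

20.5 V

Section 1: A_strand = π(3.2350e-04)² = 3.288e-07 m²; R₁ = ρL/(N·A_s) = (1.57×10^-8)(8.02)/(29×3.288e-07) = 0.01321 Ω
Section 2: A = π(0.405/2 mm)² = π(2.0250e-04 m)² = 1.288e-07 m²
R₂ = (1.57×10^-8)(21.5)/(1.288e-07) = 2.62 Ω
R = R₁ + R₂ = 2.633 Ω
V = IR = 7.8 × 2.633 = 20.5 V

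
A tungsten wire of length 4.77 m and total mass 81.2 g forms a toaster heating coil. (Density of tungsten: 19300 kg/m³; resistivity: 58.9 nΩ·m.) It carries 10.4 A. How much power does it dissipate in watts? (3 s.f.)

34.5 W

ρ = 58.9 nΩ·m = 5.89×10^-8 Ω·m
A = m/(density·L) = 0.0812/(19300×4.77) = 8.8202e-07 m²
R = ρL/A = (5.89×10^-8)(4.77)/(8.8202e-07) = 0.3185 Ω
P = I²R = (10.4)² × 0.3185 = 34.5 W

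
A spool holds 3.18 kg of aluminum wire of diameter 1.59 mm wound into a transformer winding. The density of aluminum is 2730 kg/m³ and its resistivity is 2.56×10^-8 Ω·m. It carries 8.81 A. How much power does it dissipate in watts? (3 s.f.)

A = π(d/2)² = π(7.9500e-04 m)² = 1.9856e-06 m²
L = m/(density·A) = 3.18/(2730×1.9856e-06) = 586.7 m
R = ρL/A = (2.56×10^-8)(586.7)/(1.9856e-06) = 7.564 Ω
P = I²R = (8.81)² × 7.564 = 587 W

587 W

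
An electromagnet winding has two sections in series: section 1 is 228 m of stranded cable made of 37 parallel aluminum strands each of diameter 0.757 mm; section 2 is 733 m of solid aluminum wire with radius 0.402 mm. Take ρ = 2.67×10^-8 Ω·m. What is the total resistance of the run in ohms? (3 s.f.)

38.9 Ω

Section 1: A_strand = π(3.7850e-04)² = 4.501e-07 m²; R₁ = ρL/(N·A_s) = (2.67×10^-8)(228)/(37×4.501e-07) = 0.3656 Ω
Section 2: A = πr² = π(4.0200e-04 m)² = 5.077e-07 m²
R₂ = (2.67×10^-8)(733)/(5.077e-07) = 38.55 Ω
R = R₁ + R₂ = 38.9 Ω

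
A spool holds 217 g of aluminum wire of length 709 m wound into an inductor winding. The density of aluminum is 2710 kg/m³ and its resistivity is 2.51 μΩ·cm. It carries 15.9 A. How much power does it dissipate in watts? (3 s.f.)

ρ = 2.51 μΩ·cm = 2.51×10^-8 Ω·m
A = m/(density·L) = 0.217/(2710×709) = 1.1294e-07 m²
R = ρL/A = (2.51×10^-8)(709)/(1.1294e-07) = 157.6 Ω
P = I²R = (15.9)² × 157.6 = 39800 W

39800 W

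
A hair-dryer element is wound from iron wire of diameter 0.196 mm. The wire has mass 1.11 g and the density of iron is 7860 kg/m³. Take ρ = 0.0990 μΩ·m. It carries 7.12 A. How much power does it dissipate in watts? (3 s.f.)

779 W

ρ = 0.0990 μΩ·m = 9.90×10^-8 Ω·m
A = π(d/2)² = π(9.8000e-05 m)² = 3.0172e-08 m²
L = m/(density·A) = 0.00111/(7860×3.0172e-08) = 4.681 m
R = ρL/A = (9.90×10^-8)(4.681)/(3.0172e-08) = 15.36 Ω
P = I²R = (7.12)² × 15.36 = 779 W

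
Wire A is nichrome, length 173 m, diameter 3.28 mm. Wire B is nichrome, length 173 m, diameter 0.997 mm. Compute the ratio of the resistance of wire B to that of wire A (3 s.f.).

R ∝ ρL/d², so R_B/R_A = (d_A/d_B)²
= (3.28/0.997)² = 10.8

10.8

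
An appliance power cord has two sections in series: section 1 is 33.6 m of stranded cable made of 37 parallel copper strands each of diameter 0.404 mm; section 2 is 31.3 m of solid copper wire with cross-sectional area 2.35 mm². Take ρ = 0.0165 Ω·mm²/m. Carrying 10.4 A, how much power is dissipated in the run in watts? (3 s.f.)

36.4 W

ρ = 0.0165 Ω·mm²/m = 1.65×10^-8 Ω·m
Section 1: A_strand = π(2.0200e-04)² = 1.282e-07 m²; R₁ = ρL/(N·A_s) = (1.65×10^-8)(33.6)/(37×1.282e-07) = 0.1169 Ω
Section 2: A = 2.35 mm² = 2.350e-06 m²
R₂ = (1.65×10^-8)(31.3)/(2.350e-06) = 0.2198 Ω
R = R₁ + R₂ = 0.3367 Ω
P = I²R = (10.4)² × 0.3367 = 36.4 W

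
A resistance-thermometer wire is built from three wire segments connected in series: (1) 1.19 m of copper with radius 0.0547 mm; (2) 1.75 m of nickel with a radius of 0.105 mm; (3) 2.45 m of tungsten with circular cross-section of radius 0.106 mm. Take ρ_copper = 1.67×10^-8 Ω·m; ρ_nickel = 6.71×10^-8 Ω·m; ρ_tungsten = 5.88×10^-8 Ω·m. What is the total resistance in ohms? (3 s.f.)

9.59 Ω

Seg 1: A = πr² = π(5.4700e-05 m)² = 9.400e-09 m²
R_1 = (1.67×10^-8)(1.19)/(9.400e-09) = 2.114 Ω
Seg 2: A = πr² = π(1.0500e-04 m)² = 3.464e-08 m²
R_2 = (6.71×10^-8)(1.75)/(3.464e-08) = 3.39 Ω
Seg 3: A = πr² = π(1.0600e-04 m)² = 3.530e-08 m²
R_3 = (5.88×10^-8)(2.45)/(3.530e-08) = 4.081 Ω
R_total = R_1 + R_2 + R_3 = 9.59 Ω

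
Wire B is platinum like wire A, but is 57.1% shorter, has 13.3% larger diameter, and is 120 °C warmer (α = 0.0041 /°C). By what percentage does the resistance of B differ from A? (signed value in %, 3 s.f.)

-50.1%

R ∝ ρL/d² with ρ ∝ (1+αΔT), so R_B/R_A = (1 − 57.1/100) × (1 + 13.3/100)⁻² × (1 + 0.0041×120)
= 0.429 × 0.779 × 1.492 = 0.4986
(R_B − R_A)/R_A = 0.4986 − 1 = -50.1%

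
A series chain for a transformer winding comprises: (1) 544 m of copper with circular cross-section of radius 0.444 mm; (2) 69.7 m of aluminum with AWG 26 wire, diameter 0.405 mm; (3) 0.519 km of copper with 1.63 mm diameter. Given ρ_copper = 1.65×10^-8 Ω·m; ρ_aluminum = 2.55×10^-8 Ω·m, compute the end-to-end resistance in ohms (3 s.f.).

Seg 1: A = πr² = π(4.4400e-04 m)² = 6.193e-07 m²
R_1 = (1.65×10^-8)(544)/(6.193e-07) = 14.49 Ω
Seg 2: A = π(0.405/2 mm)² = π(2.0250e-04 m)² = 1.288e-07 m²
R_2 = (2.55×10^-8)(69.7)/(1.288e-07) = 13.8 Ω
Seg 3: A = π(d/2)² = π(8.1500e-04 m)² = 2.087e-06 m²
R_3 = (1.65×10^-8)(519)/(2.087e-06) = 4.104 Ω
R_total = R_1 + R_2 + R_3 = 32.4 Ω

32.4 Ω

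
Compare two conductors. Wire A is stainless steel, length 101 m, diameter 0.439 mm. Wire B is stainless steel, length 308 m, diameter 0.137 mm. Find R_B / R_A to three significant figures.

R ∝ ρL/d², so R_B/R_A = (L_B/L_A) × (d_A/d_B)²
= (308/101) × (0.439/0.137)² = 31.3

31.3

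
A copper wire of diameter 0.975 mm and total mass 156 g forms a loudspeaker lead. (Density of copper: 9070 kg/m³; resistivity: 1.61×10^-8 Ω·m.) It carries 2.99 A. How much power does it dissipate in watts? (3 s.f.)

4.44 W

A = π(d/2)² = π(4.8750e-04 m)² = 7.4662e-07 m²
L = m/(density·A) = 0.156/(9070×7.4662e-07) = 23.04 m
R = ρL/A = (1.61×10^-8)(23.04)/(7.4662e-07) = 0.4968 Ω
P = I²R = (2.99)² × 0.4968 = 4.44 W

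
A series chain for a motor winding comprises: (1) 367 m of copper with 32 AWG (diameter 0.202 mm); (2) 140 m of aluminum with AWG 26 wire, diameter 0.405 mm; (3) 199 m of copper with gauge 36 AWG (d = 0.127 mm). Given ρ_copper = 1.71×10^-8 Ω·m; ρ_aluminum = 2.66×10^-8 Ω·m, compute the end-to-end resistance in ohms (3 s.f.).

493 Ω

Seg 1: A = π(0.202/2 mm)² = π(1.0100e-04 m)² = 3.205e-08 m²
R_1 = (1.71×10^-8)(367)/(3.205e-08) = 195.8 Ω
Seg 2: A = π(0.405/2 mm)² = π(2.0250e-04 m)² = 1.288e-07 m²
R_2 = (2.66×10^-8)(140)/(1.288e-07) = 28.91 Ω
Seg 3: A = π(0.127/2 mm)² = π(6.3500e-05 m)² = 1.267e-08 m²
R_3 = (1.71×10^-8)(199)/(1.267e-08) = 268.6 Ω
R_total = R_1 + R_2 + R_3 = 493 Ω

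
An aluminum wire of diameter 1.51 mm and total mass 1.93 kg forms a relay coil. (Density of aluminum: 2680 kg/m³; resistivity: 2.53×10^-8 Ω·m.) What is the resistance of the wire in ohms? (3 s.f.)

A = π(d/2)² = π(7.5500e-04 m)² = 1.7908e-06 m²
L = m/(density·A) = 1.93/(2680×1.7908e-06) = 402.1 m
R = ρL/A = (2.53×10^-8)(402.1)/(1.7908e-06) = 5.68 Ω

5.68 Ω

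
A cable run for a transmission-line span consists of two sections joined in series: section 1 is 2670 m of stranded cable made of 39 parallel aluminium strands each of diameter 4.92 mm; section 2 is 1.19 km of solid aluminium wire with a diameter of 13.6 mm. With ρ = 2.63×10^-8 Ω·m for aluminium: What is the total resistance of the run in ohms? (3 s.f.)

Section 1: A_strand = π(2.4600e-03)² = 1.901e-05 m²; R₁ = ρL/(N·A_s) = (2.63×10^-8)(2670)/(39×1.901e-05) = 0.09471 Ω
Section 2: A = π(d/2)² = π(6.8000e-03 m)² = 1.453e-04 m²
R₂ = (2.63×10^-8)(1190)/(1.453e-04) = 0.2154 Ω
R = R₁ + R₂ = 0.310 Ω

0.310 Ω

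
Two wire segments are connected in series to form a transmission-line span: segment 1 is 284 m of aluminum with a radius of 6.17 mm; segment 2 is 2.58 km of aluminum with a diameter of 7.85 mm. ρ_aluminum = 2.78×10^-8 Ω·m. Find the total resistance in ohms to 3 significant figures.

Segment 1: A = πr² = π(6.1700e-03 m)² = 1.196e-04 m²
R₁ = ρL/A = (2.78×10^-8)(284)/(1.196e-04) = 0.06602 Ω
Segment 2: A = π(d/2)² = π(3.9250e-03 m)² = 4.840e-05 m²
R₂ = (2.78×10^-8)(2580)/(4.840e-05) = 1.482 Ω
R = R₁ + R₂ = 1.55 Ω

1.55 Ω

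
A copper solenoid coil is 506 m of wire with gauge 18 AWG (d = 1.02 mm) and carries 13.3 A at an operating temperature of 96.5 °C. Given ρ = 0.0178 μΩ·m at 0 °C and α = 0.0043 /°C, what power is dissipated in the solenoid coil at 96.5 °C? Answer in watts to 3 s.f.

2760 W

ρ = 0.0178 μΩ·m = 1.78×10^-8 Ω·m
A = π(1.02/2 mm)² = π(5.1000e-04 m)² = 8.171e-07 m²
R₍0₎ = ρL/A = (1.78×10^-8)(506)/(8.171e-07) = 11.02 Ω
R₍96.5₎ = R₍0₎(1 + αΔT) = 11.02 × (1 + 0.0043×96.5) = 15.6 Ω
P = I²R = (13.3)² × 15.6 = 2760 W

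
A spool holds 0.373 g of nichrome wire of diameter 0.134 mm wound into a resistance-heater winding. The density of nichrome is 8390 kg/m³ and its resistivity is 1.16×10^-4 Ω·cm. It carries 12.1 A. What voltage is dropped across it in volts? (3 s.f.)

ρ = 1.16×10^-4 Ω·cm = 1.16×10^-6 Ω·m
A = π(d/2)² = π(6.7000e-05 m)² = 1.4103e-08 m²
L = m/(density·A) = 3.730×10^-4/(8390×1.4103e-08) = 3.152 m
R = ρL/A = (1.16×10^-6)(3.152)/(1.4103e-08) = 259.3 Ω
V = IR = 12.1 × 259.3 = 3140 V

3140 V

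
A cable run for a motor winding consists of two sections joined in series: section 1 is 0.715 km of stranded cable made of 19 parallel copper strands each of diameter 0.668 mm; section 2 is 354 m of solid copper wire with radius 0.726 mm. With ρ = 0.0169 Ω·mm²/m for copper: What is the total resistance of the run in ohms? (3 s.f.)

ρ = 0.0169 Ω·mm²/m = 1.69×10^-8 Ω·m
Section 1: A_strand = π(3.3400e-04)² = 3.505e-07 m²; R₁ = ρL/(N·A_s) = (1.69×10^-8)(715)/(19×3.505e-07) = 1.815 Ω
Section 2: A = πr² = π(7.2600e-04 m)² = 1.656e-06 m²
R₂ = (1.69×10^-8)(354)/(1.656e-06) = 3.613 Ω
R = R₁ + R₂ = 5.43 Ω

5.43 Ω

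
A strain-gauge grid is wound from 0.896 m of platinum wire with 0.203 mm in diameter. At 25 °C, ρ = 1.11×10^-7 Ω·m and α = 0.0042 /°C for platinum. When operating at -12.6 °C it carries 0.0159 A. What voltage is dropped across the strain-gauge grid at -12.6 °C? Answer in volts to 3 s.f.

0.0411 V

A = π(d/2)² = π(1.0150e-04 m)² = 3.237e-08 m²
R₍25₎ = ρL/A = (1.11×10^-7)(0.896)/(3.237e-08) = 3.073 Ω
R₍-12.6₎ = R₍25₎(1 + αΔT) = 3.073 × (1 + 0.0042×-37.6) = 2.588 Ω
V = IR = 0.0159 × 2.588 = 0.0411 V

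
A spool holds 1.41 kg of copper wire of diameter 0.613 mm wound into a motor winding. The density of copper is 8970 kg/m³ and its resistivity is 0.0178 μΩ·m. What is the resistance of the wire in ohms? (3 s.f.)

32.1 Ω

ρ = 0.0178 μΩ·m = 1.78×10^-8 Ω·m
A = π(d/2)² = π(3.0650e-04 m)² = 2.9513e-07 m²
L = m/(density·A) = 1.41/(8970×2.9513e-07) = 532.6 m
R = ρL/A = (1.78×10^-8)(532.6)/(2.9513e-07) = 32.1 Ω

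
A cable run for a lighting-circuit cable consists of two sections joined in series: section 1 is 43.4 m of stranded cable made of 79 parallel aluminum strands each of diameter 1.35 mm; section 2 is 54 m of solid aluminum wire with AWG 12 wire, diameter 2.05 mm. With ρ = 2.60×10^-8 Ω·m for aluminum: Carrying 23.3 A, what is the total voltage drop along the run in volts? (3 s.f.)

Section 1: A_strand = π(6.7500e-04)² = 1.431e-06 m²; R₁ = ρL/(N·A_s) = (2.60×10^-8)(43.4)/(79×1.431e-06) = 0.009979 Ω
Section 2: A = π(2.05/2 mm)² = π(1.0250e-03 m)² = 3.301e-06 m²
R₂ = (2.60×10^-8)(54)/(3.301e-06) = 0.4254 Ω
R = R₁ + R₂ = 0.4354 Ω
V = IR = 23.3 × 0.4354 = 10.1 V

10.1 V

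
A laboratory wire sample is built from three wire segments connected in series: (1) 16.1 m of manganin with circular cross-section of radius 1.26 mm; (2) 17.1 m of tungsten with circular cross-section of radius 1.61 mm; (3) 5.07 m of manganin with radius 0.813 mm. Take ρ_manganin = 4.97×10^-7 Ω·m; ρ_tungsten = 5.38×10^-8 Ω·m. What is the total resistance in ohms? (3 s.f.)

2.93 Ω

Seg 1: A = πr² = π(1.2600e-03 m)² = 4.988e-06 m²
R_1 = (4.97×10^-7)(16.1)/(4.988e-06) = 1.604 Ω
Seg 2: A = πr² = π(1.6100e-03 m)² = 8.143e-06 m²
R_2 = (5.38×10^-8)(17.1)/(8.143e-06) = 0.113 Ω
Seg 3: A = πr² = π(8.1300e-04 m)² = 2.076e-06 m²
R_3 = (4.97×10^-7)(5.07)/(2.076e-06) = 1.213 Ω
R_total = R_1 + R_2 + R_3 = 2.93 Ω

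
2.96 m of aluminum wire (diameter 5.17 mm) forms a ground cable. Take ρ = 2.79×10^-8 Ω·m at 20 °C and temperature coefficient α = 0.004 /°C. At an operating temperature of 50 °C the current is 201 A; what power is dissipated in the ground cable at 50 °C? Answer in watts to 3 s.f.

178 W

A = π(d/2)² = π(2.5850e-03 m)² = 2.099e-05 m²
R₍20₎ = ρL/A = (2.79×10^-8)(2.96)/(2.099e-05) = 0.003934 Ω
R₍50₎ = R₍20₎(1 + αΔT) = 0.003934 × (1 + 0.004×30) = 0.004406 Ω
P = I²R = (201)² × 0.004406 = 178 W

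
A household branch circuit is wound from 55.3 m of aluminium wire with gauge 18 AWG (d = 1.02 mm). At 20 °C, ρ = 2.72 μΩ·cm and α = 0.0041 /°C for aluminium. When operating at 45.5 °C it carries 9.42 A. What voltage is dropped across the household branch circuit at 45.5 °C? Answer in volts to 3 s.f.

19.2 V

ρ = 2.72 μΩ·cm = 2.72×10^-8 Ω·m
A = π(1.02/2 mm)² = π(5.1000e-04 m)² = 8.171e-07 m²
R₍20₎ = ρL/A = (2.72×10^-8)(55.3)/(8.171e-07) = 1.841 Ω
R₍45.5₎ = R₍20₎(1 + αΔT) = 1.841 × (1 + 0.0041×25.5) = 2.033 Ω
V = IR = 9.42 × 2.033 = 19.2 V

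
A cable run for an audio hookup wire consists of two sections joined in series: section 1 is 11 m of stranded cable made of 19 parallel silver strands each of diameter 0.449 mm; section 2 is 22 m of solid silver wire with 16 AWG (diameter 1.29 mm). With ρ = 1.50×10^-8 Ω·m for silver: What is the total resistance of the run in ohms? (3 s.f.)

Section 1: A_strand = π(2.2450e-04)² = 1.583e-07 m²; R₁ = ρL/(N·A_s) = (1.50×10^-8)(11)/(19×1.583e-07) = 0.05485 Ω
Section 2: A = π(1.29/2 mm)² = π(6.4500e-04 m)² = 1.307e-06 m²
R₂ = (1.50×10^-8)(22)/(1.307e-06) = 0.2525 Ω
R = R₁ + R₂ = 0.307 Ω

0.307 Ω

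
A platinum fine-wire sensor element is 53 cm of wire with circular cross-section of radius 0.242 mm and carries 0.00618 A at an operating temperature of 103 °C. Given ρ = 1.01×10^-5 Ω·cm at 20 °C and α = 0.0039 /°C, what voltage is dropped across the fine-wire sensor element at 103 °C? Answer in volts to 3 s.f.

ρ = 1.01×10^-5 Ω·cm = 1.01×10^-7 Ω·m
A = πr² = π(2.4200e-04 m)² = 1.840e-07 m²
R₍20₎ = ρL/A = (1.01×10^-7)(0.53)/(1.840e-07) = 0.2909 Ω
R₍103₎ = R₍20₎(1 + αΔT) = 0.2909 × (1 + 0.0039×83) = 0.3851 Ω
V = IR = 0.00618 × 0.3851 = 0.00238 V

0.00238 V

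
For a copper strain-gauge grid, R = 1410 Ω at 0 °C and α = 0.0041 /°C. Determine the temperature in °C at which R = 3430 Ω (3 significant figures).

R = R₀(1 + α(T − T₀)) ⇒ T = T₀ + (R/R₀ − 1)/α
T = 0 + (3430/1410 − 1)/0.0041 = 0 + (1.433)/0.0041 = 349 °C

349 °C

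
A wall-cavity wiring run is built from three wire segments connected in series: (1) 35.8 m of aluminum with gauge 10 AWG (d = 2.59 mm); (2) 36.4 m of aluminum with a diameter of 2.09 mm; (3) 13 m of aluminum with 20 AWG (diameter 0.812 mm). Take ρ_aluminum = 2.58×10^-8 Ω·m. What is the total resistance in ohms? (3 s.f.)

1.10 Ω

Seg 1: A = π(2.59/2 mm)² = π(1.2950e-03 m)² = 5.269e-06 m²
R_1 = (2.58×10^-8)(35.8)/(5.269e-06) = 0.1753 Ω
Seg 2: A = π(d/2)² = π(1.0450e-03 m)² = 3.431e-06 m²
R_2 = (2.58×10^-8)(36.4)/(3.431e-06) = 0.2737 Ω
Seg 3: A = π(0.812/2 mm)² = π(4.0600e-04 m)² = 5.178e-07 m²
R_3 = (2.58×10^-8)(13)/(5.178e-07) = 0.6477 Ω
R_total = R_1 + R_2 + R_3 = 1.10 Ω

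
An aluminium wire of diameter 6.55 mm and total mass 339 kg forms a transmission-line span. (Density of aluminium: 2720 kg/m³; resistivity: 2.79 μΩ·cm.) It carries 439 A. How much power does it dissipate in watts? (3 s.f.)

5.90×10^5 W

ρ = 2.79 μΩ·cm = 2.79×10^-8 Ω·m
A = π(d/2)² = π(3.2750e-03 m)² = 3.3696e-05 m²
L = m/(density·A) = 339/(2720×3.3696e-05) = 3699 m
R = ρL/A = (2.79×10^-8)(3699)/(3.3696e-05) = 3.063 Ω
P = I²R = (439)² × 3.063 = 5.90×10^5 W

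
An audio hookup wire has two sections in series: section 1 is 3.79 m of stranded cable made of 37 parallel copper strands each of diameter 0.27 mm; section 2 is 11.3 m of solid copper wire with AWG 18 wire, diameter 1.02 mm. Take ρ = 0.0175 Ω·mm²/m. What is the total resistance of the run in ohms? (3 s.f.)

0.273 Ω

ρ = 0.0175 Ω·mm²/m = 1.75×10^-8 Ω·m
Section 1: A_strand = π(1.3500e-04)² = 5.726e-08 m²; R₁ = ρL/(N·A_s) = (1.75×10^-8)(3.79)/(37×5.726e-08) = 0.03131 Ω
Section 2: A = π(1.02/2 mm)² = π(5.1000e-04 m)² = 8.171e-07 m²
R₂ = (1.75×10^-8)(11.3)/(8.171e-07) = 0.242 Ω
R = R₁ + R₂ = 0.273 Ω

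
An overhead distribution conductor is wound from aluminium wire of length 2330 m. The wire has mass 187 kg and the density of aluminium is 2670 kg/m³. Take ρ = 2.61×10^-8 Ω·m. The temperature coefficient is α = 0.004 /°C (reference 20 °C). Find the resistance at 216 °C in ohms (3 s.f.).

3.61 Ω

A = m/(density·L) = 187/(2670×2330) = 3.0059e-05 m²
R = ρL/A = (2.61×10^-8)(2330)/(3.0059e-05) = 2.023 Ω
R(216 °C) = 2.023 × (1 + 0.004×196) = 3.61 Ω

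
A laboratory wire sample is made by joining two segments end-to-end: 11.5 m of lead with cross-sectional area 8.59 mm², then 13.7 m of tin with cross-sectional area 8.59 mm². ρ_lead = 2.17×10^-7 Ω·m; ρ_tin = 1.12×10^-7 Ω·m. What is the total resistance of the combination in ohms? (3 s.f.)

0.469 Ω

Segment 1: A = 8.59 mm² = 8.590e-06 m²
R₁ = ρL/A = (2.17×10^-7)(11.5)/(8.590e-06) = 0.2905 Ω
R₂ = (1.12×10^-7)(13.7)/(8.590e-06) = 0.1786 Ω
R = R₁ + R₂ = 0.469 Ω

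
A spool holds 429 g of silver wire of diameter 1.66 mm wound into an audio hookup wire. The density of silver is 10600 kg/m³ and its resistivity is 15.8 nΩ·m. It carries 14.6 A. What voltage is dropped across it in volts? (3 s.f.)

ρ = 15.8 nΩ·m = 1.58×10^-8 Ω·m
A = π(d/2)² = π(8.3000e-04 m)² = 2.1642e-06 m²
L = m/(density·A) = 0.429/(10600×2.1642e-06) = 18.7 m
R = ρL/A = (1.58×10^-8)(18.7)/(2.1642e-06) = 0.1365 Ω
V = IR = 14.6 × 0.1365 = 1.99 V

1.99 V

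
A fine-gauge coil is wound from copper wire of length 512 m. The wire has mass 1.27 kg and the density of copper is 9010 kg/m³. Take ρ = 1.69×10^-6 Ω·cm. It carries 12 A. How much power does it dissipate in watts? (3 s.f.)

ρ = 1.69×10^-6 Ω·cm = 1.69×10^-8 Ω·m
A = m/(density·L) = 1.27/(9010×512) = 2.7530e-07 m²
R = ρL/A = (1.69×10^-8)(512)/(2.7530e-07) = 31.43 Ω
P = I²R = (12)² × 31.43 = 4530 W

4530 W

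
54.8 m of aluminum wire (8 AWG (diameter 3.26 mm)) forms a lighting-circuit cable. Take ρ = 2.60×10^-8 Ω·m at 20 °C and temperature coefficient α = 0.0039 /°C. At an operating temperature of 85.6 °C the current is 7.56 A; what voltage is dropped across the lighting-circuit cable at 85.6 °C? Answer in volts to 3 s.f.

1.62 V

A = π(3.26/2 mm)² = π(1.6300e-03 m)² = 8.347e-06 m²
R₍20₎ = ρL/A = (2.60×10^-8)(54.8)/(8.347e-06) = 0.1707 Ω
R₍85.6₎ = R₍20₎(1 + αΔT) = 0.1707 × (1 + 0.0039×65.6) = 0.2144 Ω
V = IR = 7.56 × 0.2144 = 1.62 V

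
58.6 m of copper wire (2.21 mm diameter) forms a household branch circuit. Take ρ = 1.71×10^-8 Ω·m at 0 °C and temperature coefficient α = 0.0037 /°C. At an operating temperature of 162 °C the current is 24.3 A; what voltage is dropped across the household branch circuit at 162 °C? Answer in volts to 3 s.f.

10.2 V

A = π(d/2)² = π(1.1050e-03 m)² = 3.836e-06 m²
R₍0₎ = ρL/A = (1.71×10^-8)(58.6)/(3.836e-06) = 0.2612 Ω
R₍162₎ = R₍0₎(1 + αΔT) = 0.2612 × (1 + 0.0037×162) = 0.4178 Ω
V = IR = 24.3 × 0.4178 = 10.2 V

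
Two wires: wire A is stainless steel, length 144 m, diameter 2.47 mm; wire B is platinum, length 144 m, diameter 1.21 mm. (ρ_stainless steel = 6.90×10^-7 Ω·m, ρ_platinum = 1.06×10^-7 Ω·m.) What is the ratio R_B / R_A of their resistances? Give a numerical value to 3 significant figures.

R ∝ ρL/d², so R_B/R_A = (ρ_B/ρ_A) × (d_A/d_B)²
= (1.06×10^-7/6.90×10^-7) × (2.47/1.21)² = 0.640

0.640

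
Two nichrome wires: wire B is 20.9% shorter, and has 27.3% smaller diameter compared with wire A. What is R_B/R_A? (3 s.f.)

1.50

R ∝ L/d², so R_B/R_A = (1 − 20.9/100) × (1 − 27.3/100)⁻²
= 0.791 × 1.892 = 1.50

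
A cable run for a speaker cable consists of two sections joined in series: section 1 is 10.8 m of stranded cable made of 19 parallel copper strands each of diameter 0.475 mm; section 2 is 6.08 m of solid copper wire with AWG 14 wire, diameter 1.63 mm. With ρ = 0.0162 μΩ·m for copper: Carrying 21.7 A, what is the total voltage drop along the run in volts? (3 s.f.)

2.15 V

ρ = 0.0162 μΩ·m = 1.62×10^-8 Ω·m
Section 1: A_strand = π(2.3750e-04)² = 1.772e-07 m²; R₁ = ρL/(N·A_s) = (1.62×10^-8)(10.8)/(19×1.772e-07) = 0.05196 Ω
Section 2: A = π(1.63/2 mm)² = π(8.1500e-04 m)² = 2.087e-06 m²
R₂ = (1.62×10^-8)(6.08)/(2.087e-06) = 0.0472 Ω
R = R₁ + R₂ = 0.09917 Ω
V = IR = 21.7 × 0.09917 = 2.15 V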